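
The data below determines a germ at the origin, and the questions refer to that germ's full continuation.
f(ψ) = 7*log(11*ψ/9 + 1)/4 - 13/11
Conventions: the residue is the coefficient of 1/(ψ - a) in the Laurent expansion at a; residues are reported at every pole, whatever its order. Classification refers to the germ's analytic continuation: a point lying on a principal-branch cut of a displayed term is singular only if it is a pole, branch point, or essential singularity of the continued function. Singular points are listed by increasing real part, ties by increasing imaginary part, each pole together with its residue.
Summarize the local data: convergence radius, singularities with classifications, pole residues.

Branch term (7/4)*log(1 - ψ/(-9/11)): its argument vanishes at ψ = -9/11, a logarithmic branch point, modulus 9/11.
The radius of convergence is the smallest modulus among the singular points: 9/11.

Radius of convergence at 0: 9/11.
At -9/11: a logarithmic branch point.


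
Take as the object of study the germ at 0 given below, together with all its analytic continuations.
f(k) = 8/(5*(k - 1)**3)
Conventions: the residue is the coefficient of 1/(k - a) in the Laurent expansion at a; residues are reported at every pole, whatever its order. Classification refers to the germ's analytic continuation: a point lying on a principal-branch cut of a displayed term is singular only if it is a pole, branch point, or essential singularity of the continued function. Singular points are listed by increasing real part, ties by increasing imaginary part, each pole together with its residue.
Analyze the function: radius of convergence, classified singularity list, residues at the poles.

Radius of convergence at 0: 1.
At 1: a pole of order 3; residue 0.

Denominator factor (k - 1)^3: pole of order 3 at 1, modulus 1.
The radius of convergence is the smallest modulus among the singular points: 1.
At the order-3 pole 1 set g(k) = (k - (1))^3*f(k) = 8/5.
Order-3 pole: residue = g''(a)/2; g''(1) = 0, so the residue is 0.


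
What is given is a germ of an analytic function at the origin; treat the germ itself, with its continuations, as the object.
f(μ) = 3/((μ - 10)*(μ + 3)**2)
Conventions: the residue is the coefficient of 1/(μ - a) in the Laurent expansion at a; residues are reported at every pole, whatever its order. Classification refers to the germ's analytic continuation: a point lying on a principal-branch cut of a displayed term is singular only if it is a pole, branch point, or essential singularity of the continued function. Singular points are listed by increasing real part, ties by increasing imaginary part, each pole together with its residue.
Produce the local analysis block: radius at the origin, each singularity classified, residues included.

Denominator factor (μ - 10): pole of order 1 at 10, modulus 10.
Denominator factor (μ + 3)^2: pole of order 2 at -3, modulus 3.
The radius of convergence is the smallest modulus among the singular points: 3.
At the order-2 pole -3 set g(μ) = (μ - (-3))^2*f(μ) = 3/(μ - 10).
Order-2 pole: residue = g'(a); g'(-3) = -3/169, so the residue is -3/169.
At the order-1 pole 10 set g(μ) = (μ - (10))*f(μ) = 3/(μ + 3)**2.
Simple pole: residue = g(a) at a = 10, which is 3/169.
List the singular points by increasing real part (a conjugate pair: the negative imaginary part first).

Radius of convergence at 0: 3.
At -3: a pole of order 2; residue -3/169.
At 10: a pole of order 1; residue 3/169.


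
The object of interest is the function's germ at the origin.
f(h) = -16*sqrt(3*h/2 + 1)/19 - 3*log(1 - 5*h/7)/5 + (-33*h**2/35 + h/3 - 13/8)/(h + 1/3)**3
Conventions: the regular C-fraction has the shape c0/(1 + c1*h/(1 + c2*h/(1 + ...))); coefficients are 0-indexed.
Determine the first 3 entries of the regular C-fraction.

The regular C-fraction coefficients are [-6797/152, 429507/47579, -98609440829/34059189255].

Taylor coefficients (expand at 0): a_0 = -6797/152, a_1 = 429507/1064, a_2 = -46090407/18620.
c0 = a_0 = -6797/152. Peel one level at a time: if S = 1 + c*h/S' with S'(0) = 1, then c is the h-coefficient of S and S' = c*h/(S - 1).
S_1 = c0/f = 1 + (429507/47579)*h + (295828322487/11318806205)*h^2 + ...; c1 = 429507/47579.
S_2 = c1*h/(S_1 - 1) = 1 + (-98609440829/34059189255)*h + ...; c2 = -98609440829/34059189255.


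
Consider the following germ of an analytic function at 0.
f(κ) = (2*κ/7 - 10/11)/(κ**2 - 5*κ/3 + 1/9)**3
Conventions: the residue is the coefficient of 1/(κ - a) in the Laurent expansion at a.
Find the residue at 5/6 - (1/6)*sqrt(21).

The residue is (2790/26411)*sqrt(21).

The factor κ**2 - 5*κ/3 + 1/9 splits as (κ - a)(κ - a') with a = 5/6 - (1/6)*sqrt(21), a' = 5/6 + (1/6)*sqrt(21). At the order-3 pole a set g(κ) = (κ - a)^3*f(κ) = [2*κ/7 - 10/11] / (κ - a')^3.
Order-3 pole: residue = g''(a)/2; g''(5/6 - (1/6)*sqrt(21)) = (5580/26411)*sqrt(21), so the residue is (2790/26411)*sqrt(21).


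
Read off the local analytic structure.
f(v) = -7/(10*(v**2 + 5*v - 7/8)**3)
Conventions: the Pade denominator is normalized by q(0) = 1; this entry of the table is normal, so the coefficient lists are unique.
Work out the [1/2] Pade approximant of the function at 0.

Taylor coefficients needed (expand at 0): a_0 = 256/245, a_1 = 6144/343, a_2 = 2500608/12005, a_3 = 34144256/16807.
Write the denominator as Q(v) = 1 + q1*v + q2*v^2. Requiring Q*f - P = O(v^4) with deg P <= 1 kills the coefficients of v^2..v^3 in Q*f:
  v^2: a_2 + q1*a_1 + q2*a_0 = 0, i.e. 2500608/12005 + (6144/343)*q1 + (256/245)*q2 = 0.
  v^3: a_3 + q1*a_2 + q2*a_1 = 0, i.e. 34144256/16807 + (2500608/12005)*q1 + (6144/343)*q2 = 0.
Solving this linear system: q1 = -63160/4053, q2 = 641176/9457.
The numerator is Q*f truncated at degree 1: P0 = a_0 = 256/245; P1 = a_1 + q1*a_0 = 323584/198597.

The Pade approximant has numerator coefficients [256/245, 323584/198597]; denominator coefficients [1, -63160/4053, 641176/9457].


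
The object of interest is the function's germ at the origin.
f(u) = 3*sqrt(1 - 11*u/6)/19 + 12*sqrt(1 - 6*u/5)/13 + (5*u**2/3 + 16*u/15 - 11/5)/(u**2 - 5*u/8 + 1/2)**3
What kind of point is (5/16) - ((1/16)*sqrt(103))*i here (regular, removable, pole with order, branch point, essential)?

The point is a pole of order 3.

The denominator factor u**2 - 5*u/8 + 1/2 vanishes at (5/16) - ((1/16)*sqrt(103))*i and appears to the power 3; the numerator there equals (-4559/1920) - ((253/1920)*sqrt(103))*i, nonzero, and no other factor vanishes.
The branch terms are analytic at this point.
Hence a pole whose order is the multiplicity, 3.


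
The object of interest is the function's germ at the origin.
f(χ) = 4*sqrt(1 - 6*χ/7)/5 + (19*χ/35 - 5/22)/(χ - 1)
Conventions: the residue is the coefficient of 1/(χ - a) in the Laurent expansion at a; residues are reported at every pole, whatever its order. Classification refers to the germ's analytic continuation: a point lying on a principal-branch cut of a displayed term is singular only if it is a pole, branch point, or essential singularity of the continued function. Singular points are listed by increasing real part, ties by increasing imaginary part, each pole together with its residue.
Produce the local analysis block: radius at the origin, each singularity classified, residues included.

Denominator factor (χ - 1): pole of order 1 at 1, modulus 1.
Branch term (4/5)*sqrt(1 - χ/(7/6)): its argument vanishes at χ = 7/6, a square-root branch point, modulus 7/6.
The radius of convergence is the smallest modulus among the singular points: 1.
The branch term is analytic at 1 and contributes nothing to the residue; only the rational part matters.
At the order-1 pole 1 set g(χ) = (χ - (1))*(rational part) = 19*χ/35 - 5/22.
Simple pole: residue = g(a) at a = 1, which is 243/770.
List the singular points by increasing real part (a conjugate pair: the negative imaginary part first).

Radius of convergence at 0: 1.
At 1: a pole of order 1; residue 243/770.
At 7/6: an algebraic (square-root) branch point.


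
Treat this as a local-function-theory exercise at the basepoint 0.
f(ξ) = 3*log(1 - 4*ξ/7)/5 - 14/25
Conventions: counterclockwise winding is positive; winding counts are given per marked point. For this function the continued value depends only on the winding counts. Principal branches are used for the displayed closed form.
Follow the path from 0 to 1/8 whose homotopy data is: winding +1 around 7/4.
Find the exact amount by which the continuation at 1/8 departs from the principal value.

The rational part is single-valued and drops out of the difference; each branch term changes only by its own monodromy.
(3/5)*log(1 - ξ/(7/4)): each positive loop around 7/4 adds 2*pi*i to the log, so winding +1 contributes (3/5)*(1)*2*pi*i = (6/5)*pi*i.
Summing the contributions at ξ = 1/8 gives (6/5)*pi*i.

Continued minus principal equals (6/5)*pi*i.


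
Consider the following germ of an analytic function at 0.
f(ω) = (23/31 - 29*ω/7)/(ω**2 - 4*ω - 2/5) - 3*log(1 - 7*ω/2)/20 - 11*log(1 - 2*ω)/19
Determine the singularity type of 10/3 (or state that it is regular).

Denominator factors: ω**2 - 4*ω - 2/5 = -118/45 at ω = 10/3 — none vanishes.
Branch term log(1 - ω/(1/2)): argument at 10/3 is -17/3, nonzero, so 10/3 is not its branch point (a point on a principal cut is still regular for the continued germ).
Branch term log(1 - ω/(2/7)): argument at 10/3 is -32/3, nonzero, so 10/3 is not its branch point (a point on a principal cut is still regular for the continued germ).
So the germ continues analytically to 10/3.

The point is a regular point.


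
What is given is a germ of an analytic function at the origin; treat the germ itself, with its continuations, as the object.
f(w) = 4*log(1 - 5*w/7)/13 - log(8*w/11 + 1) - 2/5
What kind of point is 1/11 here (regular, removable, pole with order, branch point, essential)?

There is no denominator, hence no pole anywhere.
Branch term log(1 - w/(7/5)): argument at 1/11 is 72/77, nonzero, so 1/11 is not its branch point (a point on a principal cut is still regular for the continued germ).
Branch term log(1 - w/(-11/8)): argument at 1/11 is 129/121, nonzero, so 1/11 is not its branch point (a point on a principal cut is still regular for the continued germ).
So the germ continues analytically to 1/11.

The point is a regular point.


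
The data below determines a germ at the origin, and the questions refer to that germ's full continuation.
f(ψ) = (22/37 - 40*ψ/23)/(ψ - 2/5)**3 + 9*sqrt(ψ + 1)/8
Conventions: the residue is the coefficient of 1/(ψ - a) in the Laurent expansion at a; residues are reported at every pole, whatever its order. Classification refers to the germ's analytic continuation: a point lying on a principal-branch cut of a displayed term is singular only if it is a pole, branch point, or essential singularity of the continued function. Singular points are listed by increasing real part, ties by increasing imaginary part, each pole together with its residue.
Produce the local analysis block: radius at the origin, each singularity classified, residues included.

Denominator factor (ψ - 2/5)^3: pole of order 3 at 2/5, modulus 2/5.
Branch term (9/8)*sqrt(1 - ψ/(-1)): its argument vanishes at ψ = -1, a square-root branch point, modulus 1.
The radius of convergence is the smallest modulus among the singular points: 2/5.
The branch term is analytic at 2/5 and contributes nothing to the residue; only the rational part matters.
At the order-3 pole 2/5 set g(ψ) = (ψ - (2/5))^3*(rational part) = 22/37 - 40*ψ/23.
Order-3 pole: residue = g''(a)/2; g''(2/5) = 0, so the residue is 0.
List the singular points by increasing real part (a conjugate pair: the negative imaginary part first).

Radius of convergence at 0: 2/5.
At -1: an algebraic (square-root) branch point.
At 2/5: a pole of order 3; residue 0.


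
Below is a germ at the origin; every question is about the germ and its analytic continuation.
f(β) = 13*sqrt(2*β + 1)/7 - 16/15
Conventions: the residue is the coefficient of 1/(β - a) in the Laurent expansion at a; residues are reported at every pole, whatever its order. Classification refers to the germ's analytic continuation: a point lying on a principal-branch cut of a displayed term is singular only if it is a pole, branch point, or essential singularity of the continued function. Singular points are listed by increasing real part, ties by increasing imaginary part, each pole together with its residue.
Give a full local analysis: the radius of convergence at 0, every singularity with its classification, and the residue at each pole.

Branch term (13/7)*sqrt(1 - β/(-1/2)): its argument vanishes at β = -1/2, a square-root branch point, modulus 1/2.
The radius of convergence is the smallest modulus among the singular points: 1/2.

Radius of convergence at 0: 1/2.
At -1/2: an algebraic (square-root) branch point.


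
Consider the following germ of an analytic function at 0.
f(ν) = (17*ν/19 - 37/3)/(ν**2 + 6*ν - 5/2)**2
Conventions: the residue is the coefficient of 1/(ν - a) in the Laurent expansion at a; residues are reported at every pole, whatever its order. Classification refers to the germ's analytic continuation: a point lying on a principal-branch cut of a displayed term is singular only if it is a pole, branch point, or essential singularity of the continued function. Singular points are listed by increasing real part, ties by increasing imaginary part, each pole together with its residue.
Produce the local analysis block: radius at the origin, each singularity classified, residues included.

Denominator factor (ν**2 + 6*ν - 5/2)^2: discriminant 46, real irrational roots -3 + (1/2)*sqrt(46) and -3 - (1/2)*sqrt(46); poles of order 2, moduli -3 + (1/2)*sqrt(46) and 3 + (1/2)*sqrt(46).
The radius of convergence is the smallest modulus among the singular points: -3 + (1/2)*sqrt(46).
The factor ν**2 + 6*ν - 5/2 splits as (ν - a)(ν - a') with a = -3 - (1/2)*sqrt(46), a' = -3 + (1/2)*sqrt(46). At the order-2 pole a set g(ν) = (ν - a)^2*f(ν) = [17*ν/19 - 37/3] / (ν - a')^2.
Order-2 pole: residue = g'(a); g'(-3 - (1/2)*sqrt(46)) = -(428/30153)*sqrt(46), so the residue is -(428/30153)*sqrt(46).
The factor ν**2 + 6*ν - 5/2 splits as (ν - a)(ν - a') with a = -3 + (1/2)*sqrt(46), a' = -3 - (1/2)*sqrt(46). At the order-2 pole a set g(ν) = (ν - a)^2*f(ν) = [17*ν/19 - 37/3] / (ν - a')^2.
Order-2 pole: residue = g'(a); g'(-3 + (1/2)*sqrt(46)) = (428/30153)*sqrt(46), so the residue is (428/30153)*sqrt(46).
List the singular points by increasing real part (a conjugate pair: the negative imaginary part first).

Radius of convergence at 0: -3 + (1/2)*sqrt(46).
At -3 - (1/2)*sqrt(46): a pole of order 2; residue -(428/30153)*sqrt(46).
At -3 + (1/2)*sqrt(46): a pole of order 2; residue (428/30153)*sqrt(46).


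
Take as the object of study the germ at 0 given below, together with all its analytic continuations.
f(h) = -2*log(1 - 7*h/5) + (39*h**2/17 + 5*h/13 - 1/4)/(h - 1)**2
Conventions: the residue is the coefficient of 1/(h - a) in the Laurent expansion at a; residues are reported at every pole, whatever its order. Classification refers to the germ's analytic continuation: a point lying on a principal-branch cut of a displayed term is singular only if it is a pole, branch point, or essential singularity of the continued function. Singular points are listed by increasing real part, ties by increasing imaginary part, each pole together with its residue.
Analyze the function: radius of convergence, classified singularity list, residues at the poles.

Radius of convergence at 0: 5/7.
At 5/7: a logarithmic branch point.
At 1: a pole of order 2; residue 1099/221.

Denominator factor (h - 1)^2: pole of order 2 at 1, modulus 1.
Branch term (-2)*log(1 - h/(5/7)): its argument vanishes at h = 5/7, a logarithmic branch point, modulus 5/7.
The radius of convergence is the smallest modulus among the singular points: 5/7.
The branch term is analytic at 1 and contributes nothing to the residue; only the rational part matters.
At the order-2 pole 1 set g(h) = (h - (1))^2*(rational part) = 39*h**2/17 + 5*h/13 - 1/4.
Order-2 pole: residue = g'(a); g'(1) = 1099/221, so the residue is 1099/221.
List the singular points by increasing real part (a conjugate pair: the negative imaginary part first).


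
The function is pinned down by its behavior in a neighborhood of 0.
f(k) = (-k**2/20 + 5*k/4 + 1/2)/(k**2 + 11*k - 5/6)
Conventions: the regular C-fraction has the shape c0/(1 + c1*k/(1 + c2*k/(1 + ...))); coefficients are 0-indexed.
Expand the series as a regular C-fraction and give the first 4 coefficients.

Taylor coefficients (expand at 0): a_0 = -3/5, a_1 = -471/50, a_2 = -31251/250, a_3 = -1038348/625.
c0 = a_0 = -3/5. Peel one level at a time: if S = 1 + c*k/S' with S'(0) = 1, then c is the k-coefficient of S and S' = c*k/(S - 1).
S_1 = c0/f = 1 + (-157/10)*k + (763/20)*k^2 + ...; c1 = -157/10.
S_2 = c1*k/(S_1 - 1) = 1 + (763/314)*k + (-33307/123245)*k^2 + ...; c2 = 763/314.
S_3 = c2*k/(S_2 - 1) = 1 + (66614/598955)*k + ...; c3 = 66614/598955.

The regular C-fraction coefficients are [-3/5, -157/10, 763/314, 66614/598955].


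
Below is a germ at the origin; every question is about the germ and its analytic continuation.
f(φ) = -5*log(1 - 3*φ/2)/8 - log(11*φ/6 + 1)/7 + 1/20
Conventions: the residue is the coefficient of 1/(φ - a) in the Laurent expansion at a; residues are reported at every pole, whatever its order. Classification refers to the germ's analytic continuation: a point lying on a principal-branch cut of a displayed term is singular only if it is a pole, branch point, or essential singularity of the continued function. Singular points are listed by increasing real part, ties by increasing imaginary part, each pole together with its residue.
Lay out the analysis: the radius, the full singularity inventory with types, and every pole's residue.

Branch term (-1/7)*log(1 - φ/(-6/11)): its argument vanishes at φ = -6/11, a logarithmic branch point, modulus 6/11.
Branch term (-5/8)*log(1 - φ/(2/3)): its argument vanishes at φ = 2/3, a logarithmic branch point, modulus 2/3.
The radius of convergence is the smallest modulus among the singular points: 6/11.
List the singular points by increasing real part (a conjugate pair: the negative imaginary part first).

Radius of convergence at 0: 6/11.
At -6/11: a logarithmic branch point.
At 2/3: a logarithmic branch point.


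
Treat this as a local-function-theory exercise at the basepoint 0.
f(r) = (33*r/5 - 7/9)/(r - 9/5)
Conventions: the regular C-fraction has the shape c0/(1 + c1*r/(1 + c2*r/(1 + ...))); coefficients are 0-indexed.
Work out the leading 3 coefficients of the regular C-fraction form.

Taylor coefficients (expand at 0): a_0 = 35/81, a_1 = -2498/729, a_2 = -12490/6561.
c0 = a_0 = 35/81. Peel one level at a time: if S = 1 + c*r/S' with S'(0) = 1, then c is the r-coefficient of S and S' = c*r/(S - 1).
S_1 = c0/f = 1 + (2498/315)*r + (82434/1225)*r^2 + ...; c1 = 2498/315.
S_2 = c1*r/(S_1 - 1) = 1 + (-297/35)*r + ...; c2 = -297/35.

The regular C-fraction coefficients are [35/81, 2498/315, -297/35].


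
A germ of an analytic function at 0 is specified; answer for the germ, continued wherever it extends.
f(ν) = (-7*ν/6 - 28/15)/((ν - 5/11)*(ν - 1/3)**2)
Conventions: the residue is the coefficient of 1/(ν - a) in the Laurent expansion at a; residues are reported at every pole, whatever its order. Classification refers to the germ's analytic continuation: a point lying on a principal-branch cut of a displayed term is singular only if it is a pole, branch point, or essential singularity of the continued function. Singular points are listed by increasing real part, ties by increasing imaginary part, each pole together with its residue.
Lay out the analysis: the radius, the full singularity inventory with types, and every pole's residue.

Radius of convergence at 0: 1/3.
At 1/3: a pole of order 2; residue 26103/160.
At 5/11: a pole of order 1; residue -26103/160.

Denominator factor (ν - 1/3)^2: pole of order 2 at 1/3, modulus 1/3.
Denominator factor (ν - 5/11): pole of order 1 at 5/11, modulus 5/11.
The radius of convergence is the smallest modulus among the singular points: 1/3.
At the order-2 pole 1/3 set g(ν) = (ν - (1/3))^2*f(ν) = (-7*ν/6 - 28/15)/(ν - 5/11).
Order-2 pole: residue = g'(a); g'(1/3) = 26103/160, so the residue is 26103/160.
At the order-1 pole 5/11 set g(ν) = (ν - (5/11))*f(ν) = (-7*ν/6 - 28/15)/(ν - 1/3)**2.
Simple pole: residue = g(a) at a = 5/11, which is -26103/160.
List the singular points by increasing real part (a conjugate pair: the negative imaginary part first).


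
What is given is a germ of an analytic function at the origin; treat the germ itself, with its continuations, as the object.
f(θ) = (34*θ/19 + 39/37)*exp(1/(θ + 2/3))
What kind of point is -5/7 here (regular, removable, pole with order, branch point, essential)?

There is no denominator, hence no pole anywhere.
The essential point of exp(1/(θ - (-2/3))) is -2/3, not -5/7.
So the germ continues analytically to -5/7.

The point is a regular point.


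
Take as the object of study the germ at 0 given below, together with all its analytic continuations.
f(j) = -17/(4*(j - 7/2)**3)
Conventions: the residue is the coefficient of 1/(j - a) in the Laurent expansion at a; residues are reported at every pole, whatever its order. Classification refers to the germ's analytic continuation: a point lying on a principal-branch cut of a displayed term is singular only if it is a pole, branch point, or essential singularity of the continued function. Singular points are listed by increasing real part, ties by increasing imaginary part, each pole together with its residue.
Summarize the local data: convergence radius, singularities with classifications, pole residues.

Denominator factor (j - 7/2)^3: pole of order 3 at 7/2, modulus 7/2.
The radius of convergence is the smallest modulus among the singular points: 7/2.
At the order-3 pole 7/2 set g(j) = (j - (7/2))^3*f(j) = -17/4.
Order-3 pole: residue = g''(a)/2; g''(7/2) = 0, so the residue is 0.

Radius of convergence at 0: 7/2.
At 7/2: a pole of order 3; residue 0.


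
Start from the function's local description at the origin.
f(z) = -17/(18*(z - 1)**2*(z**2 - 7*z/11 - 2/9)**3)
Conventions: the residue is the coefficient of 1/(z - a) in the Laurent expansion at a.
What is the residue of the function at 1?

At the order-2 pole 1 set g(z) = (z - (1))^2*f(z) = -17/(18*(z**2 - 7*z/11 - 2/9)**3).
Order-2 pole: residue = g'(a); g'(1) = 742278735/76832, so the residue is 742278735/76832.

The residue is 742278735/76832.


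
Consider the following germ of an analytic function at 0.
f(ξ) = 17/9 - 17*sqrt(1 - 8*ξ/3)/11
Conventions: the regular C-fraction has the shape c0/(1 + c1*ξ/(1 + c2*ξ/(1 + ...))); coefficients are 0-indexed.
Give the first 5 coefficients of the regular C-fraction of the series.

The regular C-fraction coefficients are [34/99, -6, 16/3, 1/12, -17/12].

Taylor coefficients (expand at 0): a_0 = 34/99, a_1 = 68/33, a_2 = 136/99, a_3 = 544/297, a_4 = 2720/891.
c0 = a_0 = 34/99. Peel one level at a time: if S = 1 + c*ξ/S' with S'(0) = 1, then c is the ξ-coefficient of S and S' = c*ξ/(S - 1).
S_1 = c0/f = 1 + (-6)*ξ + (32)*ξ^2 + ...; c1 = -6.
S_2 = c1*ξ/(S_1 - 1) = 1 + (16/3)*ξ + (-4/9)*ξ^2 + ...; c2 = 16/3.
S_3 = c2*ξ/(S_2 - 1) = 1 + (1/12)*ξ + (17/144)*ξ^2 + ...; c3 = 1/12.
S_4 = c3*ξ/(S_3 - 1) = 1 + (-17/12)*ξ + ...; c4 = -17/12.


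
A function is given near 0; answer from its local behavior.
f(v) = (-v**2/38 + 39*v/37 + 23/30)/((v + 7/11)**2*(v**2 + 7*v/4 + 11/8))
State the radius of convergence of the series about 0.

Denominator factor (v**2 + 7*v/4 + 11/8): discriminant -39/16, complex-conjugate roots (-7/8) + ((1/8)*sqrt(39))*i and (-7/8) - ((1/8)*sqrt(39))*i; poles of order 1, moduli (1/4)*sqrt(22) and (1/4)*sqrt(22).
Denominator factor (v + 7/11)^2: pole of order 2 at -7/11, modulus 7/11.
The radius of convergence is the smallest modulus among the singular points: 7/11.

The radius of convergence is 7/11.


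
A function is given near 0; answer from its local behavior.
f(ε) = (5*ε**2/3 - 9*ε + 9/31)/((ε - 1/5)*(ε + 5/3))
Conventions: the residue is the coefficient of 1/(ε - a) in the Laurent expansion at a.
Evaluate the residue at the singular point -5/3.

The residue is -83365/7812.

At the order-1 pole -5/3 set g(ε) = (ε - (-5/3))*f(ε) = (5*ε**2/3 - 9*ε + 9/31)/(ε - 1/5).
Simple pole: residue = g(a) at a = -5/3, which is -83365/7812.


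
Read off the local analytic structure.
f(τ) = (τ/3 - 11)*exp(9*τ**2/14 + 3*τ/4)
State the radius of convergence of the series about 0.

The radius of convergence is infinite.

The factor exp(9*τ**2/14 + 3*τ/4) is entire and contributes no finite singular point.
The polynomial part has no poles.
No finite singular points: the Taylor series at 0 converges everywhere.


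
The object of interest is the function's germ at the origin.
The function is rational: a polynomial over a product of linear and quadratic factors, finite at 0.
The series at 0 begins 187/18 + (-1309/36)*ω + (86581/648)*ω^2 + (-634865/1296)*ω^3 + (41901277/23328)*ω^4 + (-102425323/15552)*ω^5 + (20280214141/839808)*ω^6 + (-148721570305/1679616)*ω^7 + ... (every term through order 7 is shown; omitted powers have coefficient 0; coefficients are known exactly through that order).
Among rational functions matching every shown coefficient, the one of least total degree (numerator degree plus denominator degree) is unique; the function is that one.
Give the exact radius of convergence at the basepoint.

The radius of convergence is 3/11.

No rational of total degree below 2 reproduces all 8 coefficients; solving the [0/2] Pade equations on them gives f(ω) = -17/((ω - 6)*(ω + 3/11)), whose expansion matches every shown term.
Denominator factor (ω + 3/11): pole of order 1 at -3/11, modulus 3/11.
Denominator factor (ω - 6): pole of order 1 at 6, modulus 6.
The radius of convergence is the smallest modulus among the singular points: 3/11.


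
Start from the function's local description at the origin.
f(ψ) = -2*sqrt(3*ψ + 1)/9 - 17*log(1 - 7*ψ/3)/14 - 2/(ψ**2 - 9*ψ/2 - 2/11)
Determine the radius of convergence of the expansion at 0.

Denominator factor (ψ**2 - 9*ψ/2 - 2/11): discriminant 923/44, real irrational roots 9/4 + (1/44)*sqrt(10153) and 9/4 - (1/44)*sqrt(10153); poles of order 1, moduli 9/4 + (1/44)*sqrt(10153) and -9/4 + (1/44)*sqrt(10153).
Branch term (-2/9)*sqrt(1 - ψ/(-1/3)): its argument vanishes at ψ = -1/3, a square-root branch point, modulus 1/3.
Branch term (-17/14)*log(1 - ψ/(3/7)): its argument vanishes at ψ = 3/7, a logarithmic branch point, modulus 3/7.
The radius of convergence is the smallest modulus among the singular points: -9/4 + (1/44)*sqrt(10153).

The radius of convergence is -9/4 + (1/44)*sqrt(10153).


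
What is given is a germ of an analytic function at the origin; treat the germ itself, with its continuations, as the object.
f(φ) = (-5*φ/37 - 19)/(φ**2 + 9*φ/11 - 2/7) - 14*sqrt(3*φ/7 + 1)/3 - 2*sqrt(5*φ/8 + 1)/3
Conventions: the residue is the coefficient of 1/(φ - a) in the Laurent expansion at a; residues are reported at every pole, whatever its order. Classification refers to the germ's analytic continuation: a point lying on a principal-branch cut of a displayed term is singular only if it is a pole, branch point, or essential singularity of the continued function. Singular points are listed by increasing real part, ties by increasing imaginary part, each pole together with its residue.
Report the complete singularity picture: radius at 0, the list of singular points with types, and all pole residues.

Radius of convergence at 0: -9/22 + (1/154)*sqrt(10745).
At -7/3: an algebraic (square-root) branch point.
At -8/5: an algebraic (square-root) branch point.
At -9/22 - (1/154)*sqrt(10745): a pole of order 1; residue -5/74 + (15421/113590)*sqrt(10745).
At -9/22 + (1/154)*sqrt(10745): a pole of order 1; residue -5/74 - (15421/113590)*sqrt(10745).

Denominator factor (φ**2 + 9*φ/11 - 2/7): discriminant 1535/847, real irrational roots -9/22 + (1/154)*sqrt(10745) and -9/22 - (1/154)*sqrt(10745); poles of order 1, moduli -9/22 + (1/154)*sqrt(10745) and 9/22 + (1/154)*sqrt(10745).
Branch term (-14/3)*sqrt(1 - φ/(-7/3)): its argument vanishes at φ = -7/3, a square-root branch point, modulus 7/3.
Branch term (-2/3)*sqrt(1 - φ/(-8/5)): its argument vanishes at φ = -8/5, a square-root branch point, modulus 8/5.
The radius of convergence is the smallest modulus among the singular points: -9/22 + (1/154)*sqrt(10745).
The branch terms are analytic at -9/22 - (1/154)*sqrt(10745) and contribute nothing to the residue; only the rational part matters.
The factor φ**2 + 9*φ/11 - 2/7 splits as (φ - a)(φ - a') with a = -9/22 - (1/154)*sqrt(10745), a' = -9/22 + (1/154)*sqrt(10745). At the order-1 pole a set g(φ) = (φ - a)*(rational part) = [-5*φ/37 - 19] / (φ - a').
Simple pole: residue = g(a) at a = -9/22 - (1/154)*sqrt(10745), which is -5/74 + (15421/113590)*sqrt(10745).
The branch terms are analytic at -9/22 + (1/154)*sqrt(10745) and contribute nothing to the residue; only the rational part matters.
The factor φ**2 + 9*φ/11 - 2/7 splits as (φ - a)(φ - a') with a = -9/22 + (1/154)*sqrt(10745), a' = -9/22 - (1/154)*sqrt(10745). At the order-1 pole a set g(φ) = (φ - a)*(rational part) = [-5*φ/37 - 19] / (φ - a').
Simple pole: residue = g(a) at a = -9/22 + (1/154)*sqrt(10745), which is -5/74 - (15421/113590)*sqrt(10745).
List the singular points by increasing real part (a conjugate pair: the negative imaginary part first).


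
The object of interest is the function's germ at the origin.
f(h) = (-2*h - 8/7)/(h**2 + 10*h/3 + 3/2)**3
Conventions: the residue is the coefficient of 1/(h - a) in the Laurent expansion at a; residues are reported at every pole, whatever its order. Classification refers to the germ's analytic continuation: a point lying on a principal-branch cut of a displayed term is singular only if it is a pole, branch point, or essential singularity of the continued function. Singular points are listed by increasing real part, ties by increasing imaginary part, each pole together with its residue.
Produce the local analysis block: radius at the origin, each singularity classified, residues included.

Radius of convergence at 0: 5/3 - (1/6)*sqrt(46).
At -5/3 - (1/6)*sqrt(46): a pole of order 3; residue -(243/7406)*sqrt(46).
At -5/3 + (1/6)*sqrt(46): a pole of order 3; residue (243/7406)*sqrt(46).

Denominator factor (h**2 + 10*h/3 + 3/2)^3: discriminant 46/9, real irrational roots -5/3 + (1/6)*sqrt(46) and -5/3 - (1/6)*sqrt(46); poles of order 3, moduli 5/3 - (1/6)*sqrt(46) and 5/3 + (1/6)*sqrt(46).
The radius of convergence is the smallest modulus among the singular points: 5/3 - (1/6)*sqrt(46).
The factor h**2 + 10*h/3 + 3/2 splits as (h - a)(h - a') with a = -5/3 - (1/6)*sqrt(46), a' = -5/3 + (1/6)*sqrt(46). At the order-3 pole a set g(h) = (h - a)^3*f(h) = [-2*h - 8/7] / (h - a')^3.
Order-3 pole: residue = g''(a)/2; g''(-5/3 - (1/6)*sqrt(46)) = -(243/3703)*sqrt(46), so the residue is -(243/7406)*sqrt(46).
The factor h**2 + 10*h/3 + 3/2 splits as (h - a)(h - a') with a = -5/3 + (1/6)*sqrt(46), a' = -5/3 - (1/6)*sqrt(46). At the order-3 pole a set g(h) = (h - a)^3*f(h) = [-2*h - 8/7] / (h - a')^3.
Order-3 pole: residue = g''(a)/2; g''(-5/3 + (1/6)*sqrt(46)) = (243/3703)*sqrt(46), so the residue is (243/7406)*sqrt(46).
List the singular points by increasing real part (a conjugate pair: the negative imaginary part first).


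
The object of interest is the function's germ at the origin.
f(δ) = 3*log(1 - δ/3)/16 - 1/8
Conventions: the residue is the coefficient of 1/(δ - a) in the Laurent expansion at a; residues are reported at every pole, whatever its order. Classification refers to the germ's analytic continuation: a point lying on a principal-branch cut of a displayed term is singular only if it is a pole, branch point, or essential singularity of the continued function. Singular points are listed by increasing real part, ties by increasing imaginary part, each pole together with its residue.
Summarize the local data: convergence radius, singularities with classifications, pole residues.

Branch term (3/16)*log(1 - δ/(3)): its argument vanishes at δ = 3, a logarithmic branch point, modulus 3.
The radius of convergence is the smallest modulus among the singular points: 3.

Radius of convergence at 0: 3.
At 3: a logarithmic branch point.


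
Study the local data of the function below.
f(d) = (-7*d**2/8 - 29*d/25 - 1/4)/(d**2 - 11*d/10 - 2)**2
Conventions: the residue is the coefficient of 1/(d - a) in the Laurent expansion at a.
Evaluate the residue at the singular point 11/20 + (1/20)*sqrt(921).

The factor d**2 - 11*d/10 - 2 splits as (d - a)(d - a') with a = 11/20 + (1/20)*sqrt(921), a' = 11/20 - (1/20)*sqrt(921). At the order-2 pole a set g(d) = (d - a)^2*f(d) = [-7*d**2/8 - 29*d/25 - 1/4] / (d - a')^2.
Order-2 pole: residue = g'(a); g'(11/20 + (1/20)*sqrt(921)) = -(1724/848241)*sqrt(921), so the residue is -(1724/848241)*sqrt(921).

The residue is -(1724/848241)*sqrt(921).


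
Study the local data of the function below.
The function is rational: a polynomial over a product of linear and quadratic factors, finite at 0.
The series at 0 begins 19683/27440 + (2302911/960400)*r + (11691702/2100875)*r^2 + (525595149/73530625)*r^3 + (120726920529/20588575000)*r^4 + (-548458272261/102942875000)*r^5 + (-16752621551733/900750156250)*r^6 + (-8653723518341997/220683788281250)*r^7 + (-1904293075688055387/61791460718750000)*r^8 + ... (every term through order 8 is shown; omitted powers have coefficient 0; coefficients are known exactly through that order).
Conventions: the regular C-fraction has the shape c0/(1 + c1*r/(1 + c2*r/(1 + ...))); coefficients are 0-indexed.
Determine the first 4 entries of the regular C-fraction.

The regular C-fraction coefficients are [19683/27440, -117/35, 93/91, -6640/2821].

Taylor coefficients (read off): a_0 = 19683/27440, a_1 = 2302911/960400, a_2 = 11691702/2100875, a_3 = 525595149/73530625.
c0 = a_0 = 19683/27440. Peel one level at a time: if S = 1 + c*r/S' with S'(0) = 1, then c is the r-coefficient of S and S' = c*r/(S - 1).
S_1 = c0/f = 1 + (-117/35)*r + (837/245)*r^2 + ...; c1 = -117/35.
S_2 = c1*r/(S_1 - 1) = 1 + (93/91)*r + (19920/8281)*r^2 + ...; c2 = 93/91.
S_3 = c2*r/(S_2 - 1) = 1 + (-6640/2821)*r + ...; c3 = -6640/2821.


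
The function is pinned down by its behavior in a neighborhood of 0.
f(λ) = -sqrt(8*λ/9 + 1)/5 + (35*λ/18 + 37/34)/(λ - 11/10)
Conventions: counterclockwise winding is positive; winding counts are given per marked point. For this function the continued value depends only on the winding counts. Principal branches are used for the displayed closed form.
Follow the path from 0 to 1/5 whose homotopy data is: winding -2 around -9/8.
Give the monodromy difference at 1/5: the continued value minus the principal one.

Continued minus principal equals 0.

The rational part is single-valued and drops out of the difference; each branch term changes only by its own monodromy.
(-1/5)*sqrt(1 - λ/(-9/8)): winding -2 is even, the square root returns to the same sheet, contribution 0.
Summing the contributions at λ = 1/5 gives 0.


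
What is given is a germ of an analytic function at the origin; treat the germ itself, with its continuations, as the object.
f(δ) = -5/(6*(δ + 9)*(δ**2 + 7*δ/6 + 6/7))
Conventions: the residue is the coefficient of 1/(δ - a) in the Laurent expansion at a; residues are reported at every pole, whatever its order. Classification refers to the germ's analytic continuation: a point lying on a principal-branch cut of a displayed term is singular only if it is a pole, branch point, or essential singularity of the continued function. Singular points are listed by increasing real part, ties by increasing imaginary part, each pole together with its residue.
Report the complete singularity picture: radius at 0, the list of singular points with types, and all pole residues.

Radius of convergence at 0: (1/7)*sqrt(42).
At -9: a pole of order 1; residue -35/2997.
At (-7/12) - ((1/84)*sqrt(3647))*i: a pole of order 1; residue (35/5994) - ((3535/3122874)*sqrt(3647))*i.
At (-7/12) + ((1/84)*sqrt(3647))*i: a pole of order 1; residue (35/5994) + ((3535/3122874)*sqrt(3647))*i.

Denominator factor (δ + 9): pole of order 1 at -9, modulus 9.
Denominator factor (δ**2 + 7*δ/6 + 6/7): discriminant -521/252, complex-conjugate roots (-7/12) + ((1/84)*sqrt(3647))*i and (-7/12) - ((1/84)*sqrt(3647))*i; poles of order 1, moduli (1/7)*sqrt(42) and (1/7)*sqrt(42).
The radius of convergence is the smallest modulus among the singular points: (1/7)*sqrt(42).
At the order-1 pole -9 set g(δ) = (δ - (-9))*f(δ) = -5/(6*(δ**2 + 7*δ/6 + 6/7)).
Simple pole: residue = g(a) at a = -9, which is -35/2997.
The factor δ**2 + 7*δ/6 + 6/7 splits as (δ - a)(δ - a') with a = (-7/12) - ((1/84)*sqrt(3647))*i, a' = (-7/12) + ((1/84)*sqrt(3647))*i. At the order-1 pole a set g(δ) = (δ - a)*f(δ) = [-5/(6*(δ + 9))] / (δ - a').
Simple pole: residue = g(a) at a = (-7/12) - ((1/84)*sqrt(3647))*i, which is (35/5994) - ((3535/3122874)*sqrt(3647))*i.
The factor δ**2 + 7*δ/6 + 6/7 splits as (δ - a)(δ - a') with a = (-7/12) + ((1/84)*sqrt(3647))*i, a' = (-7/12) - ((1/84)*sqrt(3647))*i. At the order-1 pole a set g(δ) = (δ - a)*f(δ) = [-5/(6*(δ + 9))] / (δ - a').
Simple pole: residue = g(a) at a = (-7/12) + ((1/84)*sqrt(3647))*i, which is (35/5994) + ((3535/3122874)*sqrt(3647))*i.
List the singular points by increasing real part (a conjugate pair: the negative imaginary part first).


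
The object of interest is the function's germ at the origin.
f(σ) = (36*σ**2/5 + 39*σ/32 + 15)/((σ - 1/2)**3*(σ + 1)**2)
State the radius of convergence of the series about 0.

Denominator factor (σ - 1/2)^3: pole of order 3 at 1/2, modulus 1/2.
Denominator factor (σ + 1)^2: pole of order 2 at -1, modulus 1.
The radius of convergence is the smallest modulus among the singular points: 1/2.

The radius of convergence is 1/2.


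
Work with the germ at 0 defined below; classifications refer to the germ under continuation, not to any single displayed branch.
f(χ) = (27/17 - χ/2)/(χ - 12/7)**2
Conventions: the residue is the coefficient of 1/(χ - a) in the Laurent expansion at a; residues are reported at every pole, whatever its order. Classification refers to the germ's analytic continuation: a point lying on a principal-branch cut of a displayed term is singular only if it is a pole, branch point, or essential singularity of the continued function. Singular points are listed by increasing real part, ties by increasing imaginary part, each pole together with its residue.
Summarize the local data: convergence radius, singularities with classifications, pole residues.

Denominator factor (χ - 12/7)^2: pole of order 2 at 12/7, modulus 12/7.
The radius of convergence is the smallest modulus among the singular points: 12/7.
At the order-2 pole 12/7 set g(χ) = (χ - (12/7))^2*f(χ) = 27/17 - χ/2.
Order-2 pole: residue = g'(a); g'(12/7) = -1/2, so the residue is -1/2.

Radius of convergence at 0: 12/7.
At 12/7: a pole of order 2; residue -1/2.


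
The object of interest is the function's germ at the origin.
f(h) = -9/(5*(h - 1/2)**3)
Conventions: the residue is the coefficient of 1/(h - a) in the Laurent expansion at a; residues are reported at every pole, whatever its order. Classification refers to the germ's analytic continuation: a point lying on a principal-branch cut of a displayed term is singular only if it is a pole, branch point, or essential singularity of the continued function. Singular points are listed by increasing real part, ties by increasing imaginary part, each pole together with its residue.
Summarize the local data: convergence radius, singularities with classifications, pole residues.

Denominator factor (h - 1/2)^3: pole of order 3 at 1/2, modulus 1/2.
The radius of convergence is the smallest modulus among the singular points: 1/2.
At the order-3 pole 1/2 set g(h) = (h - (1/2))^3*f(h) = -9/5.
Order-3 pole: residue = g''(a)/2; g''(1/2) = 0, so the residue is 0.

Radius of convergence at 0: 1/2.
At 1/2: a pole of order 3; residue 0.
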